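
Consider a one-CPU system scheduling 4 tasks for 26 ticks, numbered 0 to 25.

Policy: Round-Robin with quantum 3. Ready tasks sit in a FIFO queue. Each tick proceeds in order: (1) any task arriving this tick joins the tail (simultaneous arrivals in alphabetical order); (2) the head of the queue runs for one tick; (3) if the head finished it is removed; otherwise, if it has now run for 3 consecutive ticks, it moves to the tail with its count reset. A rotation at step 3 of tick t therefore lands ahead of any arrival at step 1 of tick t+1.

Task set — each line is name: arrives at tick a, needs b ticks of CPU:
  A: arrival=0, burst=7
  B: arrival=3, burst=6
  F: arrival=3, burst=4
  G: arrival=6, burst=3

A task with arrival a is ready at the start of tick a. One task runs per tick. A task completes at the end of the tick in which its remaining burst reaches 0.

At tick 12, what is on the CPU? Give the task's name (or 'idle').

running at tick 12 = A

t=0: queue=[A] q_used=0 → run A
t=1: queue=[A] q_used=1 → run A
t=2: queue=[A] q_used=2 → run A
t=3: queue=[A,B,F] q_used=0 → run A
t=4: queue=[A,B,F] q_used=1 → run A
t=5: queue=[A,B,F] q_used=2 → run A
t=6: queue=[B,F,A,G] q_used=0 → run B
t=7: queue=[B,F,A,G] q_used=1 → run B
t=8: queue=[B,F,A,G] q_used=2 → run B
t=9: queue=[F,A,G,B] q_used=0 → run F
t=10: queue=[F,A,G,B] q_used=1 → run F
t=11: queue=[F,A,G,B] q_used=2 → run F
t=12: queue=[A,G,B,F] q_used=0 → run A
t=13: queue=[G,B,F] q_used=0 → run G
t=14: queue=[G,B,F] q_used=1 → run G
t=15: queue=[G,B,F] q_used=2 → run G
t=16: queue=[B,F] q_used=0 → run B
t=17: queue=[B,F] q_used=1 → run B
t=18: queue=[B,F] q_used=2 → run B
t=19: queue=[F] q_used=0 → run F
t=20: (idle)
t=21: (idle)
t=22: (idle)
t=23: (idle)
t=24: (idle)
t=25: (idle)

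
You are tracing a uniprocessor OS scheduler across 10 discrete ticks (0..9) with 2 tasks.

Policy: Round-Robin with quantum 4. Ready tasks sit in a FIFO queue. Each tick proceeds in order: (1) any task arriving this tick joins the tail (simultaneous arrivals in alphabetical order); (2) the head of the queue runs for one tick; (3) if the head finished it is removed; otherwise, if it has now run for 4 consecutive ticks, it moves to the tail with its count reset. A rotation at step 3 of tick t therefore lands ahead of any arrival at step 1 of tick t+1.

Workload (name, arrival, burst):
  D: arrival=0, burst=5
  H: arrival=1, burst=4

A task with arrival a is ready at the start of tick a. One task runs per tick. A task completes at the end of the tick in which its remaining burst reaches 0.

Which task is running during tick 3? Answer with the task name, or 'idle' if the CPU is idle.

t=0: queue=[D] q_used=0 → run D
t=1: queue=[D,H] q_used=1 → run D
t=2: queue=[D,H] q_used=2 → run D
t=3: queue=[D,H] q_used=3 → run D
t=4: queue=[H,D] q_used=0 → run H
t=5: queue=[H,D] q_used=1 → run H
t=6: queue=[H,D] q_used=2 → run H
t=7: queue=[H,D] q_used=3 → run H
t=8: queue=[D] q_used=0 → run D
t=9: (idle)

running at tick 3 = D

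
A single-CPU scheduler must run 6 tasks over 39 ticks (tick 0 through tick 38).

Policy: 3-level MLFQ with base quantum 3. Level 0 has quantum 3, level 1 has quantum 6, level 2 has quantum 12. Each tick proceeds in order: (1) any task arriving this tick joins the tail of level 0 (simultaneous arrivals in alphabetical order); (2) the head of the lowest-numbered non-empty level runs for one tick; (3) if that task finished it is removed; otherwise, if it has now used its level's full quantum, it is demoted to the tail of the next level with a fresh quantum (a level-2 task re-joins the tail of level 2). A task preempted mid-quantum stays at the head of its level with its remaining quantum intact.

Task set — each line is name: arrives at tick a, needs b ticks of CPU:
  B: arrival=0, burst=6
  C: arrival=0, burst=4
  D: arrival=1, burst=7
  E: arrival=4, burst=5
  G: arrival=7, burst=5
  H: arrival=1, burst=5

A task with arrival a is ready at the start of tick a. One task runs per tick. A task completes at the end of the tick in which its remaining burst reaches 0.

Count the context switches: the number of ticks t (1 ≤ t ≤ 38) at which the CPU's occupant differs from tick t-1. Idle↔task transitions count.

t=0: L0/L1/L2 = BC/-/- → run B
t=1: L0/L1/L2 = BCDH/-/- → run B
t=2: L0/L1/L2 = BCDH/-/- → run B
t=3: L0/L1/L2 = CDH/B/- → run C
t=4: L0/L1/L2 = CDHE/B/- → run C
t=5: L0/L1/L2 = CDHE/B/- → run C
t=6: L0/L1/L2 = DHE/BC/- → run D
t=7: L0/L1/L2 = DHEG/BC/- → run D
t=8: L0/L1/L2 = DHEG/BC/- → run D
t=9: L0/L1/L2 = HEG/BCD/- → run H
t=10: L0/L1/L2 = HEG/BCD/- → run H
t=11: L0/L1/L2 = HEG/BCD/- → run H
t=12: L0/L1/L2 = EG/BCDH/- → run E
t=13: L0/L1/L2 = EG/BCDH/- → run E
t=14: L0/L1/L2 = EG/BCDH/- → run E
t=15: L0/L1/L2 = G/BCDHE/- → run G
t=16: L0/L1/L2 = G/BCDHE/- → run G
t=17: L0/L1/L2 = G/BCDHE/- → run G
t=18: L0/L1/L2 = -/BCDHEG/- → run B
t=19: L0/L1/L2 = -/BCDHEG/- → run B
t=20: L0/L1/L2 = -/BCDHEG/- → run B
t=21: L0/L1/L2 = -/CDHEG/- → run C
t=22: L0/L1/L2 = -/DHEG/- → run D
t=23: L0/L1/L2 = -/DHEG/- → run D
t=24: L0/L1/L2 = -/DHEG/- → run D
t=25: L0/L1/L2 = -/DHEG/- → run D
t=26: L0/L1/L2 = -/HEG/- → run H
t=27: L0/L1/L2 = -/HEG/- → run H
t=28: L0/L1/L2 = -/EG/- → run E
t=29: L0/L1/L2 = -/EG/- → run E
t=30: L0/L1/L2 = -/G/- → run G
t=31: L0/L1/L2 = -/G/- → run G
t=32: (idle)
t=33: (idle)
t=34: (idle)
t=35: (idle)
t=36: (idle)
t=37: (idle)
t=38: (idle)

context switches = 12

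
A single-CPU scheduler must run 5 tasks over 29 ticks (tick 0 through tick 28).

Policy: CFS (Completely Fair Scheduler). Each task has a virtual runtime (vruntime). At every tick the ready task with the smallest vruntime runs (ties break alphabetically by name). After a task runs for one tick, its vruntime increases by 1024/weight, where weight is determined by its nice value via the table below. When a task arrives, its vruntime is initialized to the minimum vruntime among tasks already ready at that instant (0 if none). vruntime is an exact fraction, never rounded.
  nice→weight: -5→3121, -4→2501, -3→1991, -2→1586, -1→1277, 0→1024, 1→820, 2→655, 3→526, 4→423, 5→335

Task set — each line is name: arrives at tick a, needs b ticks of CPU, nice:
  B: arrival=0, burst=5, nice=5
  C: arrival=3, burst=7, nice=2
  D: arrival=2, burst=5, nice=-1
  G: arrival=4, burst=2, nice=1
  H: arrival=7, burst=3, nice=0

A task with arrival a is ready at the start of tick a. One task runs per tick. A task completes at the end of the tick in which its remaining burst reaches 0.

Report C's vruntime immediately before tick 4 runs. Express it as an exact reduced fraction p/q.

vruntime(C, start of tick 4) = 336896/43885

t=0: vr[B=0] → run B
t=1: vr[B=1024/335] → run B
t=2: vr[B=2048/335 D=2048/335] → run B
t=3: vr[B=3072/335 C=2048/335 D=2048/335] → run C
t=4: vr[B=3072/335 C=336896/43885 D=2048/335 G=2048/335] → run D
t=5: vr[B=3072/335 C=336896/43885 D=2958336/427795 G=2048/335] → run G
t=6: vr[B=3072/335 C=336896/43885 D=2958336/427795 G=20224/2747] → run D
t=7: vr[B=3072/335 C=336896/43885 D=3301376/427795 G=20224/2747 H=20224/2747] → run G
t=8: vr[B=3072/335 C=336896/43885 D=3301376/427795 H=20224/2747] → run H
t=9: vr[B=3072/335 C=336896/43885 D=3301376/427795 H=22971/2747] → run C
t=10: vr[B=3072/335 C=405504/43885 D=3301376/427795 H=22971/2747] → run D
t=11: vr[B=3072/335 C=405504/43885 D=3644416/427795 H=22971/2747] → run H
t=12: vr[B=3072/335 C=405504/43885 D=3644416/427795 H=25718/2747] → run D
t=13: vr[B=3072/335 C=405504/43885 D=3987456/427795 H=25718/2747] → run B
t=14: vr[B=4096/335 C=405504/43885 D=3987456/427795 H=25718/2747] → run C
t=15: vr[B=4096/335 C=474112/43885 D=3987456/427795 H=25718/2747] → run D
t=16: vr[B=4096/335 C=474112/43885 H=25718/2747] → run H
t=17: vr[B=4096/335 C=474112/43885] → run C
t=18: vr[B=4096/335 C=108544/8777] → run B
t=19: vr[C=108544/8777] → run C
t=20: vr[C=611328/43885] → run C
t=21: vr[C=679936/43885] → run C
t=22: (idle)
t=23: (idle)
t=24: (idle)
t=25: (idle)
t=26: (idle)
t=27: (idle)
t=28: (idle)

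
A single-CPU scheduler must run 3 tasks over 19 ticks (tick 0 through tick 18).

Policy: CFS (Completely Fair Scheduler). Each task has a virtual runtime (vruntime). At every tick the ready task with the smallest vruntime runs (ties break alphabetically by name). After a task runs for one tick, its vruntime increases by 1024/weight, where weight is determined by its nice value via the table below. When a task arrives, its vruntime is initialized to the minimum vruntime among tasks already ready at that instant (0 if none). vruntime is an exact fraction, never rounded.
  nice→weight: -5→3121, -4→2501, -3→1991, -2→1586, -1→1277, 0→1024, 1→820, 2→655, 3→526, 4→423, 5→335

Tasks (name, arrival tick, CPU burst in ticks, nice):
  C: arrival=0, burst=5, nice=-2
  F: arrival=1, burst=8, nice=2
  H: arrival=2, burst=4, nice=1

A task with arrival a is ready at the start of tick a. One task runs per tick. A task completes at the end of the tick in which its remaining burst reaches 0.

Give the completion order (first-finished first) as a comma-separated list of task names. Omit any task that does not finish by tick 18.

t=0: vr[C=0] → run C
t=1: vr[C=512/793 F=512/793] → run C
t=2: vr[C=1024/793 F=512/793 H=512/793] → run F
t=3: vr[C=1024/793 F=1147392/519415 H=512/793] → run H
t=4: vr[C=1024/793 F=1147392/519415 H=307968/162565] → run C
t=5: vr[C=1536/793 F=1147392/519415 H=307968/162565] → run H
t=6: vr[C=1536/793 F=1147392/519415 H=510976/162565] → run C
t=7: vr[C=2048/793 F=1147392/519415 H=510976/162565] → run F
t=8: vr[C=2048/793 F=1959424/519415 H=510976/162565] → run C
t=9: vr[F=1959424/519415 H=510976/162565] → run H
t=10: vr[F=1959424/519415 H=713984/162565] → run F
t=11: vr[F=2771456/519415 H=713984/162565] → run H
t=12: vr[F=2771456/519415] → run F
t=13: vr[F=3583488/519415] → run F
t=14: vr[F=879104/103883] → run F
t=15: vr[F=5207552/519415] → run F
t=16: vr[F=6019584/519415] → run F
t=17: (idle)
t=18: (idle)

completion order = C, H, F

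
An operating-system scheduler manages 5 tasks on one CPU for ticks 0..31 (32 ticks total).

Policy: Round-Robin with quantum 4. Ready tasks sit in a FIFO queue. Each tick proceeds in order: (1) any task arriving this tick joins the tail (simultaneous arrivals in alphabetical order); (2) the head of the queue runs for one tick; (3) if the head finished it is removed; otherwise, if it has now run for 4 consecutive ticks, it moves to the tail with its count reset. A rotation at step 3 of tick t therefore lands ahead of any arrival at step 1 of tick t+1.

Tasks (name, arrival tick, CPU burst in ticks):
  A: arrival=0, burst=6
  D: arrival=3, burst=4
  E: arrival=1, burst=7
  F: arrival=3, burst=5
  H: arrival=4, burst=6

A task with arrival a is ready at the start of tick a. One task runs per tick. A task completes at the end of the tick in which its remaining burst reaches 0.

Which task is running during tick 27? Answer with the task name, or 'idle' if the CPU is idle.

running at tick 27 = H

t=0: queue=[A] q_used=0 → run A
t=1: queue=[A,E] q_used=1 → run A
t=2: queue=[A,E] q_used=2 → run A
t=3: queue=[A,E,D,F] q_used=3 → run A
t=4: queue=[E,D,F,A,H] q_used=0 → run E
t=5: queue=[E,D,F,A,H] q_used=1 → run E
t=6: queue=[E,D,F,A,H] q_used=2 → run E
t=7: queue=[E,D,F,A,H] q_used=3 → run E
t=8: queue=[D,F,A,H,E] q_used=0 → run D
t=9: queue=[D,F,A,H,E] q_used=1 → run D
t=10: queue=[D,F,A,H,E] q_used=2 → run D
t=11: queue=[D,F,A,H,E] q_used=3 → run D
t=12: queue=[F,A,H,E] q_used=0 → run F
t=13: queue=[F,A,H,E] q_used=1 → run F
t=14: queue=[F,A,H,E] q_used=2 → run F
t=15: queue=[F,A,H,E] q_used=3 → run F
t=16: queue=[A,H,E,F] q_used=0 → run A
t=17: queue=[A,H,E,F] q_used=1 → run A
t=18: queue=[H,E,F] q_used=0 → run H
t=19: queue=[H,E,F] q_used=1 → run H
t=20: queue=[H,E,F] q_used=2 → run H
t=21: queue=[H,E,F] q_used=3 → run H
t=22: queue=[E,F,H] q_used=0 → run E
t=23: queue=[E,F,H] q_used=1 → run E
t=24: queue=[E,F,H] q_used=2 → run E
t=25: queue=[F,H] q_used=0 → run F
t=26: queue=[H] q_used=0 → run H
t=27: queue=[H] q_used=1 → run H
t=28: (idle)
t=29: (idle)
t=30: (idle)
t=31: (idle)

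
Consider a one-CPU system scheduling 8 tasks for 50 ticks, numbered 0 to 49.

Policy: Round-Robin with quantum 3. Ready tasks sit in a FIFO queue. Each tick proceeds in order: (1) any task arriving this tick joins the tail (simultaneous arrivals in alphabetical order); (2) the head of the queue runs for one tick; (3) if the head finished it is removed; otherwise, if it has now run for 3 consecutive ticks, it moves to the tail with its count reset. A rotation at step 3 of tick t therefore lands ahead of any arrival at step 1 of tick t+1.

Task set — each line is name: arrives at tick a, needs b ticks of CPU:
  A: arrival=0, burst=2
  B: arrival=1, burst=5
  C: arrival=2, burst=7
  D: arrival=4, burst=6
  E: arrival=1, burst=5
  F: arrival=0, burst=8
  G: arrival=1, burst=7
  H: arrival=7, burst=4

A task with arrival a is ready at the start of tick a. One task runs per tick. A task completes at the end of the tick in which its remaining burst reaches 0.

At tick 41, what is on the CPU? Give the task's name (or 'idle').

t=0: queue=[A,F] q_used=0 → run A
t=1: queue=[A,F,B,E,G] q_used=1 → run A
t=2: queue=[F,B,E,G,C] q_used=0 → run F
t=3: queue=[F,B,E,G,C] q_used=1 → run F
t=4: queue=[F,B,E,G,C,D] q_used=2 → run F
t=5: queue=[B,E,G,C,D,F] q_used=0 → run B
t=6: queue=[B,E,G,C,D,F] q_used=1 → run B
t=7: queue=[B,E,G,C,D,F,H] q_used=2 → run B
t=8: queue=[E,G,C,D,F,H,B] q_used=0 → run E
t=9: queue=[E,G,C,D,F,H,B] q_used=1 → run E
t=10: queue=[E,G,C,D,F,H,B] q_used=2 → run E
t=11: queue=[G,C,D,F,H,B,E] q_used=0 → run G
t=12: queue=[G,C,D,F,H,B,E] q_used=1 → run G
t=13: queue=[G,C,D,F,H,B,E] q_used=2 → run G
t=14: queue=[C,D,F,H,B,E,G] q_used=0 → run C
t=15: queue=[C,D,F,H,B,E,G] q_used=1 → run C
t=16: queue=[C,D,F,H,B,E,G] q_used=2 → run C
t=17: queue=[D,F,H,B,E,G,C] q_used=0 → run D
t=18: queue=[D,F,H,B,E,G,C] q_used=1 → run D
t=19: queue=[D,F,H,B,E,G,C] q_used=2 → run D
t=20: queue=[F,H,B,E,G,C,D] q_used=0 → run F
t=21: queue=[F,H,B,E,G,C,D] q_used=1 → run F
t=22: queue=[F,H,B,E,G,C,D] q_used=2 → run F
t=23: queue=[H,B,E,G,C,D,F] q_used=0 → run H
t=24: queue=[H,B,E,G,C,D,F] q_used=1 → run H
t=25: queue=[H,B,E,G,C,D,F] q_used=2 → run H
t=26: queue=[B,E,G,C,D,F,H] q_used=0 → run B
t=27: queue=[B,E,G,C,D,F,H] q_used=1 → run B
t=28: queue=[E,G,C,D,F,H] q_used=0 → run E
t=29: queue=[E,G,C,D,F,H] q_used=1 → run E
t=30: queue=[G,C,D,F,H] q_used=0 → run G
t=31: queue=[G,C,D,F,H] q_used=1 → run G
t=32: queue=[G,C,D,F,H] q_used=2 → run G
t=33: queue=[C,D,F,H,G] q_used=0 → run C
t=34: queue=[C,D,F,H,G] q_used=1 → run C
t=35: queue=[C,D,F,H,G] q_used=2 → run C
t=36: queue=[D,F,H,G,C] q_used=0 → run D
t=37: queue=[D,F,H,G,C] q_used=1 → run D
t=38: queue=[D,F,H,G,C] q_used=2 → run D
t=39: queue=[F,H,G,C] q_used=0 → run F
t=40: queue=[F,H,G,C] q_used=1 → run F
t=41: queue=[H,G,C] q_used=0 → run H
t=42: queue=[G,C] q_used=0 → run G
t=43: queue=[C] q_used=0 → run C
t=44: (idle)
t=45: (idle)
t=46: (idle)
t=47: (idle)
t=48: (idle)
t=49: (idle)

running at tick 41 = H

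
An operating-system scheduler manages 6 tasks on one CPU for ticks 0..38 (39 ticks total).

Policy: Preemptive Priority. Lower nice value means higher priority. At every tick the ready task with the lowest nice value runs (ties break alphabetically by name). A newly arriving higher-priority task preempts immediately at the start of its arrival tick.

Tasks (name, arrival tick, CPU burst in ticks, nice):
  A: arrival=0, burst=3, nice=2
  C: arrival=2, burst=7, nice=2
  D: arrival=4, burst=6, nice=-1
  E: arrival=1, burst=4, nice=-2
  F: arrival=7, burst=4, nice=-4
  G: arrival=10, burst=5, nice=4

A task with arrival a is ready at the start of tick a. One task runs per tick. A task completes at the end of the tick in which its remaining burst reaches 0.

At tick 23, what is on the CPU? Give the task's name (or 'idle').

running at tick 23 = C

t=0: ready={A} → run A
t=1: ready={A,E} → run E
t=2: ready={A,C,E} → run E
t=3: ready={A,C,E} → run E
t=4: ready={A,C,D,E} → run E
t=5: ready={A,C,D} → run D
t=6: ready={A,C,D} → run D
t=7: ready={A,C,D,F} → run F
t=8: ready={A,C,D,F} → run F
t=9: ready={A,C,D,F} → run F
t=10: ready={A,C,D,F,G} → run F
t=11: ready={A,C,D,G} → run D
t=12: ready={A,C,D,G} → run D
t=13: ready={A,C,D,G} → run D
t=14: ready={A,C,D,G} → run D
t=15: ready={A,C,G} → run A
t=16: ready={A,C,G} → run A
t=17: ready={C,G} → run C
t=18: ready={C,G} → run C
t=19: ready={C,G} → run C
t=20: ready={C,G} → run C
t=21: ready={C,G} → run C
t=22: ready={C,G} → run C
t=23: ready={C,G} → run C
t=24: ready={G} → run G
t=25: ready={G} → run G
t=26: ready={G} → run G
t=27: ready={G} → run G
t=28: ready={G} → run G
t=29: (idle)
t=30: (idle)
t=31: (idle)
t=32: (idle)
t=33: (idle)
t=34: (idle)
t=35: (idle)
t=36: (idle)
t=37: (idle)
t=38: (idle)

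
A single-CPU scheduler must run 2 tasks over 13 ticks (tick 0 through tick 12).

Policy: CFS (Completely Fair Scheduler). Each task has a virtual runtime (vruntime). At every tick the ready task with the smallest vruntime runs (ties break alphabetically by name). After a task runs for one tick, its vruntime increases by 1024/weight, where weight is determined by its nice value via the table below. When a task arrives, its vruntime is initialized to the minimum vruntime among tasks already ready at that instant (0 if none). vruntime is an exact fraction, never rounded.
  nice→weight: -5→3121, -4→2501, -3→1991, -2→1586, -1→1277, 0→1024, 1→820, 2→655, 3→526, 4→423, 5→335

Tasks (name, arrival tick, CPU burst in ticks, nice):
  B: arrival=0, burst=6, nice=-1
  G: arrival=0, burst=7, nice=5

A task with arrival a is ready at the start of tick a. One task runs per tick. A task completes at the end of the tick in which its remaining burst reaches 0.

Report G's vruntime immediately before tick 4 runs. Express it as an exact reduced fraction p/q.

t=0: vr[B=0 G=0] → run B
t=1: vr[B=1024/1277 G=0] → run G
t=2: vr[B=1024/1277 G=1024/335] → run B
t=3: vr[B=2048/1277 G=1024/335] → run B
t=4: vr[B=3072/1277 G=1024/335] → run B
t=5: vr[B=4096/1277 G=1024/335] → run G
t=6: vr[B=4096/1277 G=2048/335] → run B
t=7: vr[B=5120/1277 G=2048/335] → run B
t=8: vr[G=2048/335] → run G
t=9: vr[G=3072/335] → run G
t=10: vr[G=4096/335] → run G
t=11: vr[G=1024/67] → run G
t=12: vr[G=6144/335] → run G

vruntime(G, start of tick 4) = 1024/335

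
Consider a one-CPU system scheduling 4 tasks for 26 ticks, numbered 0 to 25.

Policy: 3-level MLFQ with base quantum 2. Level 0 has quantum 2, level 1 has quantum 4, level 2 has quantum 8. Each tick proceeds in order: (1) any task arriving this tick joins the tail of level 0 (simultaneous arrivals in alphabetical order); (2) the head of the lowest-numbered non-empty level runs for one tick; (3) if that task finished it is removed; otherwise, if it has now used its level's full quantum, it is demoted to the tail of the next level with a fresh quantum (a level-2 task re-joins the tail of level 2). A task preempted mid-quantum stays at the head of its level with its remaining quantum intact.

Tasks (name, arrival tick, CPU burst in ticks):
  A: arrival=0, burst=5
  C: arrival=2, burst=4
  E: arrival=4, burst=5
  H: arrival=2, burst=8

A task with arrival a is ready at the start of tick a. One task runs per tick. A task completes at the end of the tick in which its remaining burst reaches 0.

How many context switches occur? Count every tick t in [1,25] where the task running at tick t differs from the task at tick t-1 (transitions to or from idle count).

t=0: L0/L1/L2 = A/-/- → run A
t=1: L0/L1/L2 = A/-/- → run A
t=2: L0/L1/L2 = CH/A/- → run C
t=3: L0/L1/L2 = CH/A/- → run C
t=4: L0/L1/L2 = HE/AC/- → run H
t=5: L0/L1/L2 = HE/AC/- → run H
t=6: L0/L1/L2 = E/ACH/- → run E
t=7: L0/L1/L2 = E/ACH/- → run E
t=8: L0/L1/L2 = -/ACHE/- → run A
t=9: L0/L1/L2 = -/ACHE/- → run A
t=10: L0/L1/L2 = -/ACHE/- → run A
t=11: L0/L1/L2 = -/CHE/- → run C
t=12: L0/L1/L2 = -/CHE/- → run C
t=13: L0/L1/L2 = -/HE/- → run H
t=14: L0/L1/L2 = -/HE/- → run H
t=15: L0/L1/L2 = -/HE/- → run H
t=16: L0/L1/L2 = -/HE/- → run H
t=17: L0/L1/L2 = -/E/H → run E
t=18: L0/L1/L2 = -/E/H → run E
t=19: L0/L1/L2 = -/E/H → run E
t=20: L0/L1/L2 = -/-/H → run H
t=21: L0/L1/L2 = -/-/H → run H
t=22: (idle)
t=23: (idle)
t=24: (idle)
t=25: (idle)

context switches = 9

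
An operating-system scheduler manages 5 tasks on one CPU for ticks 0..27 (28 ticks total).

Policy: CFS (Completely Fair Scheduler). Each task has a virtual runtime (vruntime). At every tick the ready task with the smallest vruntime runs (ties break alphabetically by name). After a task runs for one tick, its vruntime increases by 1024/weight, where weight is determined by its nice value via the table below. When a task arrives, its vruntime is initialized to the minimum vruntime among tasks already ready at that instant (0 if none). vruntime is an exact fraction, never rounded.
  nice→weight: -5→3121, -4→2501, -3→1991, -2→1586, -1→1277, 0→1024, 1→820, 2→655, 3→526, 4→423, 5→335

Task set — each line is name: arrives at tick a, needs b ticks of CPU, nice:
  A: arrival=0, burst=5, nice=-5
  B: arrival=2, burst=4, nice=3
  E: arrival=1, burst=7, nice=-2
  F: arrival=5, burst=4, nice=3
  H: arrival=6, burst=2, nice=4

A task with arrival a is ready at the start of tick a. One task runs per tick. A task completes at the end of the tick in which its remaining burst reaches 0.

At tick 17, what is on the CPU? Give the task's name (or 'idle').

t=0: vr[A=0] → run A
t=1: vr[A=1024/3121 E=1024/3121] → run A
t=2: vr[A=2048/3121 B=1024/3121 E=1024/3121] → run B
t=3: vr[A=2048/3121 B=1867264/820823 E=1024/3121] → run E
t=4: vr[A=2048/3121 B=1867264/820823 E=2409984/2474953] → run A
t=5: vr[A=3072/3121 B=1867264/820823 E=2409984/2474953 F=2409984/2474953] → run E
t=6: vr[A=3072/3121 B=1867264/820823 E=4007936/2474953 F=2409984/2474953 H=2409984/2474953] → run F
t=7: vr[A=3072/3121 B=1867264/820823 E=4007936/2474953 F=1901001728/650912639 H=2409984/2474953] → run H
t=8: vr[A=3072/3121 B=1867264/820823 E=4007936/2474953 F=1901001728/650912639 H=3553775104/1046905119] → run A
t=9: vr[A=4096/3121 B=1867264/820823 E=4007936/2474953 F=1901001728/650912639 H=3553775104/1046905119] → run A
t=10: vr[B=1867264/820823 E=4007936/2474953 F=1901001728/650912639 H=3553775104/1046905119] → run E
t=11: vr[B=1867264/820823 E=5605888/2474953 F=1901001728/650912639 H=3553775104/1046905119] → run E
t=12: vr[B=1867264/820823 E=7203840/2474953 F=1901001728/650912639 H=3553775104/1046905119] → run B
t=13: vr[B=3465216/820823 E=7203840/2474953 F=1901001728/650912639 H=3553775104/1046905119] → run E
t=14: vr[B=3465216/820823 E=8801792/2474953 F=1901001728/650912639 H=3553775104/1046905119] → run F
t=15: vr[B=3465216/820823 E=8801792/2474953 F=3168177664/650912639 H=3553775104/1046905119] → run H
t=16: vr[B=3465216/820823 E=8801792/2474953 F=3168177664/650912639] → run E
t=17: vr[B=3465216/820823 E=10399744/2474953 F=3168177664/650912639] → run E
t=18: vr[B=3465216/820823 F=3168177664/650912639] → run B
t=19: vr[B=5063168/820823 F=3168177664/650912639] → run F
t=20: vr[B=5063168/820823 F=4435353600/650912639] → run B
t=21: vr[F=4435353600/650912639] → run F
t=22: (idle)
t=23: (idle)
t=24: (idle)
t=25: (idle)
t=26: (idle)
t=27: (idle)

running at tick 17 = E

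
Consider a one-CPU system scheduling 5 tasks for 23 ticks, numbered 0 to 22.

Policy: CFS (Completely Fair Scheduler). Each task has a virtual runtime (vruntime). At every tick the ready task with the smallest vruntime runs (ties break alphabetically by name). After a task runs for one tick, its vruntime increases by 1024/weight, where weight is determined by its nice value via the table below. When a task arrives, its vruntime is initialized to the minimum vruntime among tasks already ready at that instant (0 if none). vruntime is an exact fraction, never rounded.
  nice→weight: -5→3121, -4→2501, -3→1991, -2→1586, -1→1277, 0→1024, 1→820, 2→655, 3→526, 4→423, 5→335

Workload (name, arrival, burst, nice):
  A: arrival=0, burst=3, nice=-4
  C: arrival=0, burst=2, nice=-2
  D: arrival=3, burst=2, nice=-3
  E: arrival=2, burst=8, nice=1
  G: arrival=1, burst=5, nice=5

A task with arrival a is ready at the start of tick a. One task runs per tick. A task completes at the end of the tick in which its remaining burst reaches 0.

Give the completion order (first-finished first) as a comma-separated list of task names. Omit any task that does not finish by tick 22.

completion order = D, C, A, E, G

t=0: vr[A=0 C=0] → run A
t=1: vr[A=1024/2501 C=0 G=0] → run C
t=2: vr[A=1024/2501 C=512/793 E=0 G=0] → run E
t=3: vr[A=1024/2501 C=512/793 D=0 E=256/205 G=0] → run D
t=4: vr[A=1024/2501 C=512/793 D=1024/1991 E=256/205 G=0] → run G
t=5: vr[A=1024/2501 C=512/793 D=1024/1991 E=256/205 G=1024/335] → run A
t=6: vr[A=2048/2501 C=512/793 D=1024/1991 E=256/205 G=1024/335] → run D
t=7: vr[A=2048/2501 C=512/793 E=256/205 G=1024/335] → run C
t=8: vr[A=2048/2501 E=256/205 G=1024/335] → run A
t=9: vr[E=256/205 G=1024/335] → run E
t=10: vr[E=512/205 G=1024/335] → run E
t=11: vr[E=768/205 G=1024/335] → run G
t=12: vr[E=768/205 G=2048/335] → run E
t=13: vr[E=1024/205 G=2048/335] → run E
t=14: vr[E=256/41 G=2048/335] → run G
t=15: vr[E=256/41 G=3072/335] → run E
t=16: vr[E=1536/205 G=3072/335] → run E
t=17: vr[E=1792/205 G=3072/335] → run E
t=18: vr[G=3072/335] → run G
t=19: vr[G=4096/335] → run G
t=20: (idle)
t=21: (idle)
t=22: (idle)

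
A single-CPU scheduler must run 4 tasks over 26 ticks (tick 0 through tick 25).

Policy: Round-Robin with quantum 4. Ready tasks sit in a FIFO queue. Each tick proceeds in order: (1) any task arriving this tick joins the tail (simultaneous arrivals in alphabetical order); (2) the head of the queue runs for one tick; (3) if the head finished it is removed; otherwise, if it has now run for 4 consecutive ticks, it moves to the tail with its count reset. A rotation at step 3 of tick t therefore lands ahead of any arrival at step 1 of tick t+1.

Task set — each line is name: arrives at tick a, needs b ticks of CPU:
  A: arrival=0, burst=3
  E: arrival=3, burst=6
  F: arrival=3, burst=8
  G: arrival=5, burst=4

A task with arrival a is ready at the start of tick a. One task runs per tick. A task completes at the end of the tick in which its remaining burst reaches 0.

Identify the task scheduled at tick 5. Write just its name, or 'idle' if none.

t=0: queue=[A] q_used=0 → run A
t=1: queue=[A] q_used=1 → run A
t=2: queue=[A] q_used=2 → run A
t=3: queue=[E,F] q_used=0 → run E
t=4: queue=[E,F] q_used=1 → run E
t=5: queue=[E,F,G] q_used=2 → run E
t=6: queue=[E,F,G] q_used=3 → run E
t=7: queue=[F,G,E] q_used=0 → run F
t=8: queue=[F,G,E] q_used=1 → run F
t=9: queue=[F,G,E] q_used=2 → run F
t=10: queue=[F,G,E] q_used=3 → run F
t=11: queue=[G,E,F] q_used=0 → run G
t=12: queue=[G,E,F] q_used=1 → run G
t=13: queue=[G,E,F] q_used=2 → run G
t=14: queue=[G,E,F] q_used=3 → run G
t=15: queue=[E,F] q_used=0 → run E
t=16: queue=[E,F] q_used=1 → run E
t=17: queue=[F] q_used=0 → run F
t=18: queue=[F] q_used=1 → run F
t=19: queue=[F] q_used=2 → run F
t=20: queue=[F] q_used=3 → run F
t=21: (idle)
t=22: (idle)
t=23: (idle)
t=24: (idle)
t=25: (idle)

running at tick 5 = E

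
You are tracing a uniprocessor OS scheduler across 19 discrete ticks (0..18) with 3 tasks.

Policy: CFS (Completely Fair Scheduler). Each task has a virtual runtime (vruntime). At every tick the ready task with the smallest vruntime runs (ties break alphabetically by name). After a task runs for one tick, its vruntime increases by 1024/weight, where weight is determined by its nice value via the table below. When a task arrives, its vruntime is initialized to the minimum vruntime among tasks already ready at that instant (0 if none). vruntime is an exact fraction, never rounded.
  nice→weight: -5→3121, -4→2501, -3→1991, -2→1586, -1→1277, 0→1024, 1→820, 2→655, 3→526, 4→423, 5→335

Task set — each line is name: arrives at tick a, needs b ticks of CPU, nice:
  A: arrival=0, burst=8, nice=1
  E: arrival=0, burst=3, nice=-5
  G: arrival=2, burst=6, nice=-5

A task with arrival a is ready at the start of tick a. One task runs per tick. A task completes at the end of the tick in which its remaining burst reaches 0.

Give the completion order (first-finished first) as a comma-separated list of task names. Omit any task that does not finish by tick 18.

t=0: vr[A=0 E=0] → run A
t=1: vr[A=256/205 E=0] → run E
t=2: vr[A=256/205 E=1024/3121 G=1024/3121] → run E
t=3: vr[A=256/205 E=2048/3121 G=1024/3121] → run G
t=4: vr[A=256/205 E=2048/3121 G=2048/3121] → run E
t=5: vr[A=256/205 G=2048/3121] → run G
t=6: vr[A=256/205 G=3072/3121] → run G
t=7: vr[A=256/205 G=4096/3121] → run A
t=8: vr[A=512/205 G=4096/3121] → run G
t=9: vr[A=512/205 G=5120/3121] → run G
t=10: vr[A=512/205 G=6144/3121] → run G
t=11: vr[A=512/205] → run A
t=12: vr[A=768/205] → run A
t=13: vr[A=1024/205] → run A
t=14: vr[A=256/41] → run A
t=15: vr[A=1536/205] → run A
t=16: vr[A=1792/205] → run A
t=17: (idle)
t=18: (idle)

completion order = E, G, A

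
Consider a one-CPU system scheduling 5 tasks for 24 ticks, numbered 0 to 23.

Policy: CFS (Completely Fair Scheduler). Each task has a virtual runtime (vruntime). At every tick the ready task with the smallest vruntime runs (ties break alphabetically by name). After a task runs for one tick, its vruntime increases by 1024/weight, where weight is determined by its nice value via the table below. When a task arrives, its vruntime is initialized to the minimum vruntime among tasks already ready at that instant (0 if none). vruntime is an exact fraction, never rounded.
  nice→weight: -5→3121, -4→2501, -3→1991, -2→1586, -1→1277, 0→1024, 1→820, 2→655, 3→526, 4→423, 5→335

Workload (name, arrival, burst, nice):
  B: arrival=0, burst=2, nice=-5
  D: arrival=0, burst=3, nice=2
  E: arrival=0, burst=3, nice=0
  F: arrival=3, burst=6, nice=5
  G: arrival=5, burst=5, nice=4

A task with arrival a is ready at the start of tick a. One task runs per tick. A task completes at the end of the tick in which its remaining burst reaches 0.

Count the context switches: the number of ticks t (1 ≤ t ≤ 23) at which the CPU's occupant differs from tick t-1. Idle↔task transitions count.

t=0: vr[B=0 D=0 E=0] → run B
t=1: vr[B=1024/3121 D=0 E=0] → run D
t=2: vr[B=1024/3121 D=1024/655 E=0] → run E
t=3: vr[B=1024/3121 D=1024/655 E=1 F=1024/3121] → run B
t=4: vr[D=1024/655 E=1 F=1024/3121] → run F
t=5: vr[D=1024/655 E=1 F=3538944/1045535 G=1] → run E
t=6: vr[D=1024/655 E=2 F=3538944/1045535 G=1] → run G
t=7: vr[D=1024/655 E=2 F=3538944/1045535 G=1447/423] → run D
t=8: vr[D=2048/655 E=2 F=3538944/1045535 G=1447/423] → run E
t=9: vr[D=2048/655 F=3538944/1045535 G=1447/423] → run D
t=10: vr[F=3538944/1045535 G=1447/423] → run F
t=11: vr[F=6734848/1045535 G=1447/423] → run G
t=12: vr[F=6734848/1045535 G=2471/423] → run G
t=13: vr[F=6734848/1045535 G=1165/141] → run F
t=14: vr[F=9930752/1045535 G=1165/141] → run G
t=15: vr[F=9930752/1045535 G=4519/423] → run F
t=16: vr[F=13126656/1045535 G=4519/423] → run G
t=17: vr[F=13126656/1045535] → run F
t=18: vr[F=3264512/209107] → run F
t=19: (idle)
t=20: (idle)
t=21: (idle)
t=22: (idle)
t=23: (idle)

context switches = 17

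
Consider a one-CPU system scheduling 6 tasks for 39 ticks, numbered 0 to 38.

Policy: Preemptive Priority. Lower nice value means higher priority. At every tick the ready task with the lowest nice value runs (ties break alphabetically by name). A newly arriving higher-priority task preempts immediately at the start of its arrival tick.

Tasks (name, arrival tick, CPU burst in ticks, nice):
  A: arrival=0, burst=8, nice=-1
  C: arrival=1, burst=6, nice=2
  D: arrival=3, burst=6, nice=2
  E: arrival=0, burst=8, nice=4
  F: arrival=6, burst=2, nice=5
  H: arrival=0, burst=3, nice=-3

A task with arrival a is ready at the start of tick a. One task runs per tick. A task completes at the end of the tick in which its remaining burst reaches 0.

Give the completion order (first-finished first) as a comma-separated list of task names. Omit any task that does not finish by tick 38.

t=0: ready={A,E,H} → run H
t=1: ready={A,C,E,H} → run H
t=2: ready={A,C,E,H} → run H
t=3: ready={A,C,D,E} → run A
t=4: ready={A,C,D,E} → run A
t=5: ready={A,C,D,E} → run A
t=6: ready={A,C,D,E,F} → run A
t=7: ready={A,C,D,E,F} → run A
t=8: ready={A,C,D,E,F} → run A
t=9: ready={A,C,D,E,F} → run A
t=10: ready={A,C,D,E,F} → run A
t=11: ready={C,D,E,F} → run C
t=12: ready={C,D,E,F} → run C
t=13: ready={C,D,E,F} → run C
t=14: ready={C,D,E,F} → run C
t=15: ready={C,D,E,F} → run C
t=16: ready={C,D,E,F} → run C
t=17: ready={D,E,F} → run D
t=18: ready={D,E,F} → run D
t=19: ready={D,E,F} → run D
t=20: ready={D,E,F} → run D
t=21: ready={D,E,F} → run D
t=22: ready={D,E,F} → run D
t=23: ready={E,F} → run E
t=24: ready={E,F} → run E
t=25: ready={E,F} → run E
t=26: ready={E,F} → run E
t=27: ready={E,F} → run E
t=28: ready={E,F} → run E
t=29: ready={E,F} → run E
t=30: ready={E,F} → run E
t=31: ready={F} → run F
t=32: ready={F} → run F
t=33: (idle)
t=34: (idle)
t=35: (idle)
t=36: (idle)
t=37: (idle)
t=38: (idle)

completion order = H, A, C, D, E, F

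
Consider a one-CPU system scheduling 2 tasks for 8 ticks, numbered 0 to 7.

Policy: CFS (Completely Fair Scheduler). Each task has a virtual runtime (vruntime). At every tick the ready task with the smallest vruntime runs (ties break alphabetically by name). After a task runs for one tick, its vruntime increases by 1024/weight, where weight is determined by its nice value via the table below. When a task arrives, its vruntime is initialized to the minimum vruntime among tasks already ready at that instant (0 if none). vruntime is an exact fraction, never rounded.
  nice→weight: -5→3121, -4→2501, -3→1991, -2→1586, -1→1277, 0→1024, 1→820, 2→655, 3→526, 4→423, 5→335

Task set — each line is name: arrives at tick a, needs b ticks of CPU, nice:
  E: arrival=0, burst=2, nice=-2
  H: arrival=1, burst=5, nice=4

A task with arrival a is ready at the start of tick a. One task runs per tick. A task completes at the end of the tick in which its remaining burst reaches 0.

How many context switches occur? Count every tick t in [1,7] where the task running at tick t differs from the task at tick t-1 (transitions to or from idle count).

t=0: vr[E=0] → run E
t=1: vr[E=512/793 H=512/793] → run E
t=2: vr[H=512/793] → run H
t=3: vr[H=1028608/335439] → run H
t=4: vr[H=1840640/335439] → run H
t=5: vr[H=884224/111813] → run H
t=6: vr[H=3464704/335439] → run H
t=7: (idle)

context switches = 2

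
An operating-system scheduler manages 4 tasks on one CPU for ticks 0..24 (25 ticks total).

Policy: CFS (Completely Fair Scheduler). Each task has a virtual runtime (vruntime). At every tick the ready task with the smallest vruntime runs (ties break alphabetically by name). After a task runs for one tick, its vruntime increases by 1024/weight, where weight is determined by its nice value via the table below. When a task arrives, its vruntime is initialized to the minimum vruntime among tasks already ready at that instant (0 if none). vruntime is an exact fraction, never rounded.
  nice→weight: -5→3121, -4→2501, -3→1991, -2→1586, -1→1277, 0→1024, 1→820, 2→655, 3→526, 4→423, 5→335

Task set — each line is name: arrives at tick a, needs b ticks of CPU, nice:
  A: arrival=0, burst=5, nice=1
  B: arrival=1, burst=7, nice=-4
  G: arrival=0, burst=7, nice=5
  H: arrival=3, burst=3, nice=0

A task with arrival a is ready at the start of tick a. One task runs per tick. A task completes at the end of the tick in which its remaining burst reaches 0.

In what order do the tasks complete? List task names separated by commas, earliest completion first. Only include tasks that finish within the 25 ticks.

completion order = H, B, A, G

t=0: vr[A=0 G=0] → run A
t=1: vr[A=256/205 B=0 G=0] → run B
t=2: vr[A=256/205 B=1024/2501 G=0] → run G
t=3: vr[A=256/205 B=1024/2501 G=1024/335 H=1024/2501] → run B
t=4: vr[A=256/205 B=2048/2501 G=1024/335 H=1024/2501] → run H
t=5: vr[A=256/205 B=2048/2501 G=1024/335 H=3525/2501] → run B
t=6: vr[A=256/205 B=3072/2501 G=1024/335 H=3525/2501] → run B
t=7: vr[A=256/205 B=4096/2501 G=1024/335 H=3525/2501] → run A
t=8: vr[A=512/205 B=4096/2501 G=1024/335 H=3525/2501] → run H
t=9: vr[A=512/205 B=4096/2501 G=1024/335 H=6026/2501] → run B
t=10: vr[A=512/205 B=5120/2501 G=1024/335 H=6026/2501] → run B
t=11: vr[A=512/205 B=6144/2501 G=1024/335 H=6026/2501] → run H
t=12: vr[A=512/205 B=6144/2501 G=1024/335] → run B
t=13: vr[A=512/205 G=1024/335] → run A
t=14: vr[A=768/205 G=1024/335] → run G
t=15: vr[A=768/205 G=2048/335] → run A
t=16: vr[A=1024/205 G=2048/335] → run A
t=17: vr[G=2048/335] → run G
t=18: vr[G=3072/335] → run G
t=19: vr[G=4096/335] → run G
t=20: vr[G=1024/67] → run G
t=21: vr[G=6144/335] → run G
t=22: (idle)
t=23: (idle)
t=24: (idle)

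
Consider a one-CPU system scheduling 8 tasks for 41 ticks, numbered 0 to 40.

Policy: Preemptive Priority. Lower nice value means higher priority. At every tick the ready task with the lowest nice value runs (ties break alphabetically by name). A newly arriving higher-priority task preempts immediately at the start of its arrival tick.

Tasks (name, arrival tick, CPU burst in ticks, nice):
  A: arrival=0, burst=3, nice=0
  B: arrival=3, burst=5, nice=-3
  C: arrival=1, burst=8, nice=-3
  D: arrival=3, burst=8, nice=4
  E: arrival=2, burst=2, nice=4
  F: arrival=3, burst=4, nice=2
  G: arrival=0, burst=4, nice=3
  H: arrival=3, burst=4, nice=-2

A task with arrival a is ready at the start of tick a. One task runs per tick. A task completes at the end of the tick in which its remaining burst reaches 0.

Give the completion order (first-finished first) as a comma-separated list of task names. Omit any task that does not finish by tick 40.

t=0: ready={A,G} → run A
t=1: ready={A,C,G} → run C
t=2: ready={A,C,E,G} → run C
t=3: ready={A,B,C,D,E,F,G,H} → run B
t=4: ready={A,B,C,D,E,F,G,H} → run B
t=5: ready={A,B,C,D,E,F,G,H} → run B
t=6: ready={A,B,C,D,E,F,G,H} → run B
t=7: ready={A,B,C,D,E,F,G,H} → run B
t=8: ready={A,C,D,E,F,G,H} → run C
t=9: ready={A,C,D,E,F,G,H} → run C
t=10: ready={A,C,D,E,F,G,H} → run C
t=11: ready={A,C,D,E,F,G,H} → run C
t=12: ready={A,C,D,E,F,G,H} → run C
t=13: ready={A,C,D,E,F,G,H} → run C
t=14: ready={A,D,E,F,G,H} → run H
t=15: ready={A,D,E,F,G,H} → run H
t=16: ready={A,D,E,F,G,H} → run H
t=17: ready={A,D,E,F,G,H} → run H
t=18: ready={A,D,E,F,G} → run A
t=19: ready={A,D,E,F,G} → run A
t=20: ready={D,E,F,G} → run F
t=21: ready={D,E,F,G} → run F
t=22: ready={D,E,F,G} → run F
t=23: ready={D,E,F,G} → run F
t=24: ready={D,E,G} → run G
t=25: ready={D,E,G} → run G
t=26: ready={D,E,G} → run G
t=27: ready={D,E,G} → run G
t=28: ready={D,E} → run D
t=29: ready={D,E} → run D
t=30: ready={D,E} → run D
t=31: ready={D,E} → run D
t=32: ready={D,E} → run D
t=33: ready={D,E} → run D
t=34: ready={D,E} → run D
t=35: ready={D,E} → run D
t=36: ready={E} → run E
t=37: ready={E} → run E
t=38: (idle)
t=39: (idle)
t=40: (idle)

completion order = B, C, H, A, F, G, D, E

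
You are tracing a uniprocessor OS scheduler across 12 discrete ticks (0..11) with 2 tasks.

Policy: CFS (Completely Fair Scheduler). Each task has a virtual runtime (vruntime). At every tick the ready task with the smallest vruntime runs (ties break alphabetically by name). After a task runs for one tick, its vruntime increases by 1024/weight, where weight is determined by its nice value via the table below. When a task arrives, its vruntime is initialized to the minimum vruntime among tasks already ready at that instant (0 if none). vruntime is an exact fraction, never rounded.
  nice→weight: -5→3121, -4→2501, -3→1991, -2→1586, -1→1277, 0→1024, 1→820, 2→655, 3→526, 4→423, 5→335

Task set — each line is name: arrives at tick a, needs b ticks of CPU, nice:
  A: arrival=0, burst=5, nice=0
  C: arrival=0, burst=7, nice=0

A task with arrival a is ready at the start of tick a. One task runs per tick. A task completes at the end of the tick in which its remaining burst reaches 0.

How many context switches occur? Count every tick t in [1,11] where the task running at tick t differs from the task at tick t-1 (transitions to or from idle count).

context switches = 9

t=0: vr[A=0 C=0] → run A
t=1: vr[A=1 C=0] → run C
t=2: vr[A=1 C=1] → run A
t=3: vr[A=2 C=1] → run C
t=4: vr[A=2 C=2] → run A
t=5: vr[A=3 C=2] → run C
t=6: vr[A=3 C=3] → run A
t=7: vr[A=4 C=3] → run C
t=8: vr[A=4 C=4] → run A
t=9: vr[C=4] → run C
t=10: vr[C=5] → run C
t=11: vr[C=6] → run C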